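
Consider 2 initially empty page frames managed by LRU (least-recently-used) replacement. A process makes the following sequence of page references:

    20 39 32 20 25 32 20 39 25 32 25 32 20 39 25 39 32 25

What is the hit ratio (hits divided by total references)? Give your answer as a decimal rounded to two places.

0.17

20: miss, frames (20)
39: miss, frames (20 39)
32: miss, evict 20, frames (39 32)
20: miss, evict 39, frames (32 20)
25: miss, evict 32, frames (20 25)
32: miss, evict 20, frames (25 32)
20: miss, evict 25, frames (32 20)
39: miss, evict 32, frames (20 39)
25: miss, evict 20, frames (39 25)
32: miss, evict 39, frames (25 32)
25: hit
32: hit
20: miss, evict 25, frames (32 20)
39: miss, evict 32, frames (20 39)
25: miss, evict 20, frames (39 25)
39: hit
32: miss, evict 25, frames (39 32)
25: miss, evict 39, frames (32 25)
Hits: 3 of 18 references → 3/18 = 0.1667.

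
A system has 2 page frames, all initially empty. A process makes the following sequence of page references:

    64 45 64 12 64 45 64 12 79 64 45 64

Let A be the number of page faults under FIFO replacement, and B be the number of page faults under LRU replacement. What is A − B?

1

Under FIFO: F F . F F F . F F F F . → 9 faults.
Under LRU: F F . F . F . F F F F . → 8 faults.
A − B = 9 − 8 = 1.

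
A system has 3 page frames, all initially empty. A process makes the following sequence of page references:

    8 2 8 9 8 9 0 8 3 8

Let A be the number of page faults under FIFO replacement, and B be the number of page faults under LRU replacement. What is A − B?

Under FIFO: F F . F . . F F F . → 6 faults.
Under LRU: F F . F . . F . F . → 5 faults.
A − B = 6 − 5 = 1.

1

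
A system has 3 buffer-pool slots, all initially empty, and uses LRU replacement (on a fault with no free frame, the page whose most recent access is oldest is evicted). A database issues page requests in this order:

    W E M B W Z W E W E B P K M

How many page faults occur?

W -> miss, frames [W]
E -> miss, frames [W, E]
M -> miss, frames [W, E, M]
B -> miss, evict W, frames [E, M, B]
W -> miss, evict E, frames [M, B, W]
Z -> miss, evict M, frames [B, W, Z]
W -> hit
E -> miss, evict B, frames [Z, W, E]
W -> hit
E -> hit
B -> miss, evict Z, frames [W, E, B]
P -> miss, evict W, frames [E, B, P]
K -> miss, evict E, frames [B, P, K]
M -> miss, evict B, frames [P, K, M]
Page faults: 11.

11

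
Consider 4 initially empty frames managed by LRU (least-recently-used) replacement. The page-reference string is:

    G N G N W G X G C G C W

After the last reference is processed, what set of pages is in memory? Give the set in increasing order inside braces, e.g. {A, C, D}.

G → fault, frames (G)
N → fault, frames (G N)
G → hit
N → hit
W → fault, frames (G N W)
G → hit
X → fault, frames (N W G X)
G → hit
C → fault, evict N, frames (W X G C)
G → hit
C → hit
W → hit

{C, G, W, X}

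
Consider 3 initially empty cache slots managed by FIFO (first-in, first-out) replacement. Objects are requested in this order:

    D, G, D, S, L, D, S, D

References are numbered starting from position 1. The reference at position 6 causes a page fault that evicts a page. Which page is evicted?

G

pos 1: D → miss, frames {D}
pos 2: G → miss, frames {D,G}
pos 3: D → hit
pos 4: S → miss, frames {D,G,S}
pos 5: L → miss, evict D, frames {G,S,L}
pos 6: D → miss, evict G, frames {S,L,D}
At position 6, page G is evicted.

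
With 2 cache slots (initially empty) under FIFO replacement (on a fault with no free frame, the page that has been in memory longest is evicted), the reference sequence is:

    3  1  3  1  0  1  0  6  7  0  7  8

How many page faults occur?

3 -> miss, frames (3)
1 -> miss, frames (3 1)
3 -> hit
1 -> hit
0 -> miss, evict 3, frames (1 0)
1 -> hit
0 -> hit
6 -> miss, evict 1, frames (0 6)
7 -> miss, evict 0, frames (6 7)
0 -> miss, evict 6, frames (7 0)
7 -> hit
8 -> miss, evict 7, frames (0 8)
Page faults: 7.

7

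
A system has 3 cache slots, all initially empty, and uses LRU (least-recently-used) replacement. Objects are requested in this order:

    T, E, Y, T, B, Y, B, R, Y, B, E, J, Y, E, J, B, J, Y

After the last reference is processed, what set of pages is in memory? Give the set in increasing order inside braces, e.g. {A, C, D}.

{B, J, Y}

T -> miss, frames [T]
E -> miss, frames [T, E]
Y -> miss, frames [T, E, Y]
T -> hit
B -> miss, evict E, frames [Y, T, B]
Y -> hit
B -> hit
R -> miss, evict T, frames [Y, B, R]
Y -> hit
B -> hit
E -> miss, evict R, frames [Y, B, E]
J -> miss, evict Y, frames [B, E, J]
Y -> miss, evict B, frames [E, J, Y]
E -> hit
J -> hit
B -> miss, evict Y, frames [E, J, B]
J -> hit
Y -> miss, evict E, frames [B, J, Y]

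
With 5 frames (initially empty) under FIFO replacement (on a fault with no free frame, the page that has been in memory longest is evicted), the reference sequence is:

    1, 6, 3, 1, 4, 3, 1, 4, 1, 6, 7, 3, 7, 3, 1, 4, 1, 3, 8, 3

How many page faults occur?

6

1: fault, frames (1)
6: fault, frames (1 6)
3: fault, frames (1 6 3)
1: hit
4: fault, frames (1 6 3 4)
3: hit
1: hit
4: hit
1: hit
6: hit
7: fault, frames (1 6 3 4 7)
3: hit
7: hit
3: hit
1: hit
4: hit
1: hit
3: hit
8: fault, evict 1, frames (6 3 4 7 8)
3: hit
Page faults: 6.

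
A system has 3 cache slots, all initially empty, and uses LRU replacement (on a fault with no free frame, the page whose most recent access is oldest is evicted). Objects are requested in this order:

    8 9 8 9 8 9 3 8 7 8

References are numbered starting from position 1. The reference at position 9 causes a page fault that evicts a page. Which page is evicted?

pos 1: 8 -> miss, frames {8}
pos 2: 9 -> miss, frames {8,9}
pos 3: 8 -> hit
pos 4: 9 -> hit
pos 5: 8 -> hit
pos 6: 9 -> hit
pos 7: 3 -> miss, frames {8,9,3}
pos 8: 8 -> hit
pos 9: 7 -> miss, evict 9, frames {3,8,7}
At position 9, page 9 is evicted.

9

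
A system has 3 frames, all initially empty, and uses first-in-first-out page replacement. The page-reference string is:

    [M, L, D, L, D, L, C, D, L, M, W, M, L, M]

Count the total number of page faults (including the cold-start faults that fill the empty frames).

7

M -> miss, frames (M)
L -> miss, frames (M L)
D -> miss, frames (M L D)
L -> hit
D -> hit
L -> hit
C -> miss, evict M, frames (L D C)
D -> hit
L -> hit
M -> miss, evict L, frames (D C M)
W -> miss, evict D, frames (C M W)
M -> hit
L -> miss, evict C, frames (M W L)
M -> hit
Page faults: 7.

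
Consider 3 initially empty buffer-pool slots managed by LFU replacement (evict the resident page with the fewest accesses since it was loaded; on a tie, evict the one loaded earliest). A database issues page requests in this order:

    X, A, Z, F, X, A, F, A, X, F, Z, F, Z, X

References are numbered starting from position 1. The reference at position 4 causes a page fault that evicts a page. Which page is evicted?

X

pos 1: X: miss, frames (X)
pos 2: A: miss, frames (X A)
pos 3: Z: miss, frames (X A Z)
pos 4: F: miss, evict X, frames (A Z F)
At position 4, page X is evicted.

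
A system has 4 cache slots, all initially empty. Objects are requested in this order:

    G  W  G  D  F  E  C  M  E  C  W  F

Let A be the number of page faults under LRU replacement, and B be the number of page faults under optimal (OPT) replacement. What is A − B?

Under LRU: F F . F F F F F . . F F → 9 faults.
Under OPT: F F . F F F F F . . . F → 8 faults.
A − B = 9 − 8 = 1.

1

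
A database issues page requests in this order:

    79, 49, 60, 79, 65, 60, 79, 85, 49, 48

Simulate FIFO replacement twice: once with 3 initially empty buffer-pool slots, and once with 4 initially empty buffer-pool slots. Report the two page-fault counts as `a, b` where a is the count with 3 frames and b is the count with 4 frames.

8, 6

3 frames: F F F . F . F F F F → 8 faults.
4 frames: F F F . F . . F . F → 6 faults.
6 < 8: adding a frame reduced faults, as is typical.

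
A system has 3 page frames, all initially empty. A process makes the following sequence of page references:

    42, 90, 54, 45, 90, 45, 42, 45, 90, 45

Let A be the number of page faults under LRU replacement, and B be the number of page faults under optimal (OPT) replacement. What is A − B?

Under LRU: F F F F . . F . . . → 5 faults.
Under OPT: F F F F . . . . . . → 4 faults.
A − B = 5 − 4 = 1.

1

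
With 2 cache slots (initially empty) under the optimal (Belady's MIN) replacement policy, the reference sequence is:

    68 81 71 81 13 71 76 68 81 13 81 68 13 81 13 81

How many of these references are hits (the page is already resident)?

7

68 -> miss, frames {68}
81 -> miss, frames {68,81}
71 -> miss, evict 68, frames {81,71}
81 -> hit
13 -> miss, evict 81, frames {71,13}
71 -> hit
76 -> miss, evict 71, frames {13,76}
68 -> miss, evict 76, frames {13,68}
81 -> miss, evict 68, frames {13,81}
13 -> hit
81 -> hit
68 -> miss, evict 81, frames {13,68}
13 -> hit
81 -> miss, evict 68, frames {13,81}
13 -> hit
81 -> hit
Hits: 7.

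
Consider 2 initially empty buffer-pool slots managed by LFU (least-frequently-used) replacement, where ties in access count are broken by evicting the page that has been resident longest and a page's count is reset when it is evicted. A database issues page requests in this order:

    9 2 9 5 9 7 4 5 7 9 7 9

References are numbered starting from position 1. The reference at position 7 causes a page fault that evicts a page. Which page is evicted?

pos 1: 9: miss, frames [9]
pos 2: 2: miss, frames [9, 2]
pos 3: 9: hit
pos 4: 5: miss, evict 2, frames [9, 5]
pos 5: 9: hit
pos 6: 7: miss, evict 5, frames [9, 7]
pos 7: 4: miss, evict 7, frames [9, 4]
At position 7, page 7 is evicted.

7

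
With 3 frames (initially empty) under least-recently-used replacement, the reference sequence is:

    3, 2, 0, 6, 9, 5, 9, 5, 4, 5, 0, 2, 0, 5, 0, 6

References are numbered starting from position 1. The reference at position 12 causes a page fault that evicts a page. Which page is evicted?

4

pos 1: 3 → miss, frames [3]
pos 2: 2 → miss, frames [3, 2]
pos 3: 0 → miss, frames [3, 2, 0]
pos 4: 6 → miss, evict 3, frames [2, 0, 6]
pos 5: 9 → miss, evict 2, frames [0, 6, 9]
pos 6: 5 → miss, evict 0, frames [6, 9, 5]
pos 7: 9 → hit
pos 8: 5 → hit
pos 9: 4 → miss, evict 6, frames [9, 5, 4]
pos 10: 5 → hit
pos 11: 0 → miss, evict 9, frames [4, 5, 0]
pos 12: 2 → miss, evict 4, frames [5, 0, 2]
At position 12, page 4 is evicted.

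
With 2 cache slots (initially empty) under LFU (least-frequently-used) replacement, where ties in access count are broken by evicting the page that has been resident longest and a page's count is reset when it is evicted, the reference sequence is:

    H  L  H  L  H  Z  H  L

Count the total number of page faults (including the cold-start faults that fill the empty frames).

4

H: fault, frames [H]
L: fault, frames [H, L]
H: hit
L: hit
H: hit
Z: fault, evict L, frames [H, Z]
H: hit
L: fault, evict Z, frames [H, L]
Page faults: 4.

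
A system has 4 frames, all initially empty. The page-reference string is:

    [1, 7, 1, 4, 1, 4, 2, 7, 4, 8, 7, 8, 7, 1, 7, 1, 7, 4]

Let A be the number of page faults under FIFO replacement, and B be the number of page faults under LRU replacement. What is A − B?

2

Under FIFO: F F . F . . F . . F . . . F F . . F → 8 faults.
Under LRU: F F . F . . F . . F . . . F . . . . → 6 faults.
A − B = 8 − 6 = 2.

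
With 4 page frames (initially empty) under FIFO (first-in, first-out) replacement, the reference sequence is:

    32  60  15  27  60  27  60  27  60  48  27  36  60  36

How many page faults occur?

7

32 -> fault, frames {32}
60 -> fault, frames {32,60}
15 -> fault, frames {32,60,15}
27 -> fault, frames {32,60,15,27}
60 -> hit
27 -> hit
60 -> hit
27 -> hit
60 -> hit
48 -> fault, evict 32, frames {60,15,27,48}
27 -> hit
36 -> fault, evict 60, frames {15,27,48,36}
60 -> fault, evict 15, frames {27,48,36,60}
36 -> hit
Page faults: 7.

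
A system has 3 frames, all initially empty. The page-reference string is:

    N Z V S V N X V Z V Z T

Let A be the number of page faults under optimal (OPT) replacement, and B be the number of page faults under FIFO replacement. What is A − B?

Under OPT: F F F F . . F . F . . F → 7 faults.
Under FIFO: F F F F . F F F F . . F → 9 faults.
A − B = 7 − 9 = -2.

-2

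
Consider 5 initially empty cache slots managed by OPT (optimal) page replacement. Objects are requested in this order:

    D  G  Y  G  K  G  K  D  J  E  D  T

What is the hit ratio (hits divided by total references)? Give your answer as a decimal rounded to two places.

D: miss, frames [D]
G: miss, frames [D, G]
Y: miss, frames [D, G, Y]
G: hit
K: miss, frames [D, G, Y, K]
G: hit
K: hit
D: hit
J: miss, frames [D, G, Y, K, J]
E: miss, evict J, frames [D, G, Y, K, E]
D: hit
T: miss, evict E, frames [D, G, Y, K, T]
Hits: 5 of 12 references → 5/12 = 0.4167.

0.42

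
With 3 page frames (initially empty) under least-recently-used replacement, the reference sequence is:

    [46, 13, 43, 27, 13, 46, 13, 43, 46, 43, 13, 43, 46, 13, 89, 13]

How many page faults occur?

7

46 -> fault, frames [46]
13 -> fault, frames [46, 13]
43 -> fault, frames [46, 13, 43]
27 -> fault, evict 46, frames [13, 43, 27]
13 -> hit
46 -> fault, evict 43, frames [27, 13, 46]
13 -> hit
43 -> fault, evict 27, frames [46, 13, 43]
46 -> hit
43 -> hit
13 -> hit
43 -> hit
46 -> hit
13 -> hit
89 -> fault, evict 43, frames [46, 13, 89]
13 -> hit
Page faults: 7.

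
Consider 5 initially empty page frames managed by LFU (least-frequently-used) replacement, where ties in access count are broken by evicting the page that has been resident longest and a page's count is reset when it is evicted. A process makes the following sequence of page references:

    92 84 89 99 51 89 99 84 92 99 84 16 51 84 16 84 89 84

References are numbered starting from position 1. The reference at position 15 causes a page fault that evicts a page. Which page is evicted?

51

pos 1: 92 → fault, frames {92}
pos 2: 84 → fault, frames {92,84}
pos 3: 89 → fault, frames {92,84,89}
pos 4: 99 → fault, frames {92,84,89,99}
pos 5: 51 → fault, frames {92,84,89,99,51}
pos 6: 89 → hit
pos 7: 99 → hit
pos 8: 84 → hit
pos 9: 92 → hit
pos 10: 99 → hit
pos 11: 84 → hit
pos 12: 16 → fault, evict 51, frames {92,84,89,99,16}
pos 13: 51 → fault, evict 16, frames {92,84,89,99,51}
pos 14: 84 → hit
pos 15: 16 → fault, evict 51, frames {92,84,89,99,16}
At position 15, page 51 is evicted.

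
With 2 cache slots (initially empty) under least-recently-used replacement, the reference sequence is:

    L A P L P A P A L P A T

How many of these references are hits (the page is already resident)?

3

L -> miss, frames {L}
A -> miss, frames {L,A}
P -> miss, evict L, frames {A,P}
L -> miss, evict A, frames {P,L}
P -> hit
A -> miss, evict L, frames {P,A}
P -> hit
A -> hit
L -> miss, evict P, frames {A,L}
P -> miss, evict A, frames {L,P}
A -> miss, evict L, frames {P,A}
T -> miss, evict P, frames {A,T}
Hits: 3.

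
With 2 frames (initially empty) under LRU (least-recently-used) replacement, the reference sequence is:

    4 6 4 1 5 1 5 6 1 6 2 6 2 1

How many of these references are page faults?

8

4 -> miss, frames [4]
6 -> miss, frames [4, 6]
4 -> hit
1 -> miss, evict 6, frames [4, 1]
5 -> miss, evict 4, frames [1, 5]
1 -> hit
5 -> hit
6 -> miss, evict 1, frames [5, 6]
1 -> miss, evict 5, frames [6, 1]
6 -> hit
2 -> miss, evict 1, frames [6, 2]
6 -> hit
2 -> hit
1 -> miss, evict 6, frames [2, 1]
Page faults: 8.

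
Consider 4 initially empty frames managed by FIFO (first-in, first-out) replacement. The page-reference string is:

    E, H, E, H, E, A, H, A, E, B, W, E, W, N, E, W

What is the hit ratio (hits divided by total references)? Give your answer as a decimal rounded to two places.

E -> miss, frames [E]
H -> miss, frames [E, H]
E -> hit
H -> hit
E -> hit
A -> miss, frames [E, H, A]
H -> hit
A -> hit
E -> hit
B -> miss, frames [E, H, A, B]
W -> miss, evict E, frames [H, A, B, W]
E -> miss, evict H, frames [A, B, W, E]
W -> hit
N -> miss, evict A, frames [B, W, E, N]
E -> hit
W -> hit
Hits: 9 of 16 references → 9/16 = 0.5625.

0.56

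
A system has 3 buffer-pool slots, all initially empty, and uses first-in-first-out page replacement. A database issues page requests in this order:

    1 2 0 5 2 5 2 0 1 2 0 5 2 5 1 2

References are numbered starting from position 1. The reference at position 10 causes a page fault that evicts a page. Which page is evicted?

pos 1: 1 → fault, frames [1]
pos 2: 2 → fault, frames [1, 2]
pos 3: 0 → fault, frames [1, 2, 0]
pos 4: 5 → fault, evict 1, frames [2, 0, 5]
pos 5: 2 → hit
pos 6: 5 → hit
pos 7: 2 → hit
pos 8: 0 → hit
pos 9: 1 → fault, evict 2, frames [0, 5, 1]
pos 10: 2 → fault, evict 0, frames [5, 1, 2]
At position 10, page 0 is evicted.

0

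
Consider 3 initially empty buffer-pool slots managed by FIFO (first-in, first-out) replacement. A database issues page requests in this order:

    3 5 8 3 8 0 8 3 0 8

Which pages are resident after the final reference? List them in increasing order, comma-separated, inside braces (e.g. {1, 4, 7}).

3 → fault, frames {3}
5 → fault, frames {3,5}
8 → fault, frames {3,5,8}
3 → hit
8 → hit
0 → fault, evict 3, frames {5,8,0}
8 → hit
3 → fault, evict 5, frames {8,0,3}
0 → hit
8 → hit

{0, 3, 8}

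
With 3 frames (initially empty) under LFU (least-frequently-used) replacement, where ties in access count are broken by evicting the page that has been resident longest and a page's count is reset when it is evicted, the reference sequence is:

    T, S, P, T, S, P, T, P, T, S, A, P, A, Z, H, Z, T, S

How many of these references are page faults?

T -> miss, frames (T)
S -> miss, frames (T S)
P -> miss, frames (T S P)
T -> hit
S -> hit
P -> hit
T -> hit
P -> hit
T -> hit
S -> hit
A -> miss, evict S, frames (T P A)
P -> hit
A -> hit
Z -> miss, evict A, frames (T P Z)
H -> miss, evict Z, frames (T P H)
Z -> miss, evict H, frames (T P Z)
T -> hit
S -> miss, evict Z, frames (T P S)
Page faults: 8.

8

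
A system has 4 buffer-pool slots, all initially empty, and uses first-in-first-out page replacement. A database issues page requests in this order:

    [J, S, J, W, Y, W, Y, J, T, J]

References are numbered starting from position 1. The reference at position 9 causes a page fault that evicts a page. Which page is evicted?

J

pos 1: J -> miss, frames {J}
pos 2: S -> miss, frames {J,S}
pos 3: J -> hit
pos 4: W -> miss, frames {J,S,W}
pos 5: Y -> miss, frames {J,S,W,Y}
pos 6: W -> hit
pos 7: Y -> hit
pos 8: J -> hit
pos 9: T -> miss, evict J, frames {S,W,Y,T}
At position 9, page J is evicted.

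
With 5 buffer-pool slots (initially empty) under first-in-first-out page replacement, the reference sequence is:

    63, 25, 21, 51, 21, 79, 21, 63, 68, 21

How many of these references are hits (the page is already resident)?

4

63 -> fault, frames (63)
25 -> fault, frames (63 25)
21 -> fault, frames (63 25 21)
51 -> fault, frames (63 25 21 51)
21 -> hit
79 -> fault, frames (63 25 21 51 79)
21 -> hit
63 -> hit
68 -> fault, evict 63, frames (25 21 51 79 68)
21 -> hit
Hits: 4.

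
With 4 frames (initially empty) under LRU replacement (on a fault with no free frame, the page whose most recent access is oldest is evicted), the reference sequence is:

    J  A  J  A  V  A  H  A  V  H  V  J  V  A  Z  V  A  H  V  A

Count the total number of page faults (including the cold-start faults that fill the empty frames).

J -> fault, frames [J]
A -> fault, frames [J, A]
J -> hit
A -> hit
V -> fault, frames [J, A, V]
A -> hit
H -> fault, frames [J, V, A, H]
A -> hit
V -> hit
H -> hit
V -> hit
J -> hit
V -> hit
A -> hit
Z -> fault, evict H, frames [J, V, A, Z]
V -> hit
A -> hit
H -> fault, evict J, frames [Z, V, A, H]
V -> hit
A -> hit
Page faults: 6.

6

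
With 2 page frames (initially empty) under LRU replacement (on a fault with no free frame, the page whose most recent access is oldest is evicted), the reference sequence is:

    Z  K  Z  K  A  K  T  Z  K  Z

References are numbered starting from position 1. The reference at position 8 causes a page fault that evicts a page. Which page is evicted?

pos 1: Z → fault, frames (Z)
pos 2: K → fault, frames (Z K)
pos 3: Z → hit
pos 4: K → hit
pos 5: A → fault, evict Z, frames (K A)
pos 6: K → hit
pos 7: T → fault, evict A, frames (K T)
pos 8: Z → fault, evict K, frames (T Z)
At position 8, page K is evicted.

K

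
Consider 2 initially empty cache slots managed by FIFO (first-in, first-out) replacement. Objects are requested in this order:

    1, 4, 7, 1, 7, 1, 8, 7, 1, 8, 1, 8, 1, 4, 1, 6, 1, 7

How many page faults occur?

12

1 → miss, frames (1)
4 → miss, frames (1 4)
7 → miss, evict 1, frames (4 7)
1 → miss, evict 4, frames (7 1)
7 → hit
1 → hit
8 → miss, evict 7, frames (1 8)
7 → miss, evict 1, frames (8 7)
1 → miss, evict 8, frames (7 1)
8 → miss, evict 7, frames (1 8)
1 → hit
8 → hit
1 → hit
4 → miss, evict 1, frames (8 4)
1 → miss, evict 8, frames (4 1)
6 → miss, evict 4, frames (1 6)
1 → hit
7 → miss, evict 1, frames (6 7)
Page faults: 12.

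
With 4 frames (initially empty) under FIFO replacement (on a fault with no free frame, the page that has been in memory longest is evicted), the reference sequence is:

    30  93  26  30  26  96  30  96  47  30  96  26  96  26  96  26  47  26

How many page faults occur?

6

30 → fault, frames (30)
93 → fault, frames (30 93)
26 → fault, frames (30 93 26)
30 → hit
26 → hit
96 → fault, frames (30 93 26 96)
30 → hit
96 → hit
47 → fault, evict 30, frames (93 26 96 47)
30 → fault, evict 93, frames (26 96 47 30)
96 → hit
26 → hit
96 → hit
26 → hit
96 → hit
26 → hit
47 → hit
26 → hit
Page faults: 6.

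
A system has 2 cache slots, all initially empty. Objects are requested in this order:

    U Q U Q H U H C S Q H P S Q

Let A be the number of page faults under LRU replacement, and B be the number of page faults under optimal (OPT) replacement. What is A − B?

Under LRU: F F . . F F . F F F F F F F → 11 faults.
Under OPT: F F . . F . . F F F . F F . → 8 faults.
A − B = 11 − 8 = 3.

3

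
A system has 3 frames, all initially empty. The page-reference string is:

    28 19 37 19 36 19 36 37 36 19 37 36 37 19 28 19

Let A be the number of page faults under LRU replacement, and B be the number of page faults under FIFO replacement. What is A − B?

Under LRU: F F F . F . . . . . . . . . F . → 5 faults.
Under FIFO: F F F . F . . . . . . . . . F F → 6 faults.
A − B = 5 − 6 = -1.

-1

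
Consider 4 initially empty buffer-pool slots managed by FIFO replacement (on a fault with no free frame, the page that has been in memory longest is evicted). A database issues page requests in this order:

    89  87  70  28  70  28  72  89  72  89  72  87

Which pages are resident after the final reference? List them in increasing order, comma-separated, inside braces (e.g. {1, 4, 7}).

89 -> miss, frames {89}
87 -> miss, frames {89,87}
70 -> miss, frames {89,87,70}
28 -> miss, frames {89,87,70,28}
70 -> hit
28 -> hit
72 -> miss, evict 89, frames {87,70,28,72}
89 -> miss, evict 87, frames {70,28,72,89}
72 -> hit
89 -> hit
72 -> hit
87 -> miss, evict 70, frames {28,72,89,87}

{28, 72, 87, 89}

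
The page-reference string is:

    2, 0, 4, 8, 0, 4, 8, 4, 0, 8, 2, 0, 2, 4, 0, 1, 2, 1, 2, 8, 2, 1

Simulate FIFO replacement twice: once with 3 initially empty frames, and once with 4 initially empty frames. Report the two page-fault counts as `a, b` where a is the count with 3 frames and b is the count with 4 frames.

3 frames: F F F F . . . . . . F F . F . F F . . F . . → 10 faults.
4 frames: F F F F . . . . . . . . . . . F F . . . . . → 6 faults.
6 < 10: adding a frame reduced faults, as is typical.

10, 6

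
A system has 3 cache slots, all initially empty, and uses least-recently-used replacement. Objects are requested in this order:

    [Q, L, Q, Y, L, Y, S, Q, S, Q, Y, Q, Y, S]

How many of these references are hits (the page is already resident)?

9

Q → fault, frames (Q)
L → fault, frames (Q L)
Q → hit
Y → fault, frames (L Q Y)
L → hit
Y → hit
S → fault, evict Q, frames (L Y S)
Q → fault, evict L, frames (Y S Q)
S → hit
Q → hit
Y → hit
Q → hit
Y → hit
S → hit
Hits: 9.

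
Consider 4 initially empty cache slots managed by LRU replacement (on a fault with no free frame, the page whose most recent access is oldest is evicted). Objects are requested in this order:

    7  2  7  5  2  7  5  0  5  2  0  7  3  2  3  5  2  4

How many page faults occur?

7: fault, frames (7)
2: fault, frames (7 2)
7: hit
5: fault, frames (2 7 5)
2: hit
7: hit
5: hit
0: fault, frames (2 7 5 0)
5: hit
2: hit
0: hit
7: hit
3: fault, evict 5, frames (2 0 7 3)
2: hit
3: hit
5: fault, evict 0, frames (7 2 3 5)
2: hit
4: fault, evict 7, frames (3 5 2 4)
Page faults: 7.

7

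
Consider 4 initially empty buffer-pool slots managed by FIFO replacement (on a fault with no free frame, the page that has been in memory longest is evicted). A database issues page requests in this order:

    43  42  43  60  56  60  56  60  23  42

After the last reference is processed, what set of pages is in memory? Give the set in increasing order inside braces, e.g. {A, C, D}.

{23, 42, 56, 60}

43 → miss, frames [43]
42 → miss, frames [43, 42]
43 → hit
60 → miss, frames [43, 42, 60]
56 → miss, frames [43, 42, 60, 56]
60 → hit
56 → hit
60 → hit
23 → miss, evict 43, frames [42, 60, 56, 23]
42 → hit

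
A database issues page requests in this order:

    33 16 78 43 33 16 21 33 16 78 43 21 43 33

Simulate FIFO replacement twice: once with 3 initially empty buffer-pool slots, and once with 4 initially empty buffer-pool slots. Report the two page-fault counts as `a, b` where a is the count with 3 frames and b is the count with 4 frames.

10, 11

3 frames: F F F F F F F . . F F . . F → 10 faults.
4 frames: F F F F . . F F F F F F . F → 11 faults.
11 > 10: adding a frame increased faults — Belady's anomaly.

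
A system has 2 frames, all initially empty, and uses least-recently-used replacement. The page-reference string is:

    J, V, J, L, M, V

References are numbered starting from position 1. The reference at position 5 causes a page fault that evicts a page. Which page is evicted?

pos 1: J → fault, frames [J]
pos 2: V → fault, frames [J, V]
pos 3: J → hit
pos 4: L → fault, evict V, frames [J, L]
pos 5: M → fault, evict J, frames [L, M]
At position 5, page J is evicted.

J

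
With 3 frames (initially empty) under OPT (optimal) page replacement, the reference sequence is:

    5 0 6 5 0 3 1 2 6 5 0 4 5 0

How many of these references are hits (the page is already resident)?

5 -> miss, frames (5)
0 -> miss, frames (5 0)
6 -> miss, frames (5 0 6)
5 -> hit
0 -> hit
3 -> miss, evict 0, frames (5 6 3)
1 -> miss, evict 3, frames (5 6 1)
2 -> miss, evict 1, frames (5 6 2)
6 -> hit
5 -> hit
0 -> miss, evict 2, frames (5 6 0)
4 -> miss, evict 6, frames (5 0 4)
5 -> hit
0 -> hit
Hits: 6.

6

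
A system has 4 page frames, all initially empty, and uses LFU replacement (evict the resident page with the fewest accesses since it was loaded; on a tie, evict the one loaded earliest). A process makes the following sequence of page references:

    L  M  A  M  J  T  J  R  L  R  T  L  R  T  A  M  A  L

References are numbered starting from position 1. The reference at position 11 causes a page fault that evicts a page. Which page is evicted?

pos 1: L: miss, frames {L}
pos 2: M: miss, frames {L,M}
pos 3: A: miss, frames {L,M,A}
pos 4: M: hit
pos 5: J: miss, frames {L,M,A,J}
pos 6: T: miss, evict L, frames {M,A,J,T}
pos 7: J: hit
pos 8: R: miss, evict A, frames {M,J,T,R}
pos 9: L: miss, evict T, frames {M,J,R,L}
pos 10: R: hit
pos 11: T: miss, evict L, frames {M,J,R,T}
At position 11, page L is evicted.

L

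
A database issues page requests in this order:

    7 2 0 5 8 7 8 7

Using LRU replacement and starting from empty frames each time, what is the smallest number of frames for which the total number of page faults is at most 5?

5

f=1: 8 faults
f=2: 6 faults
f=3: 6 faults
f=4: 6 faults
f=5: 5 faults
Smallest f with faults ≤ 5 is 5.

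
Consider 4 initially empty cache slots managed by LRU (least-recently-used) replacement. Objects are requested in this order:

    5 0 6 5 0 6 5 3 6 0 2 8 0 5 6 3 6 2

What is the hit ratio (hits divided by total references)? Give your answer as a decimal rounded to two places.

0.44

5 -> fault, frames (5)
0 -> fault, frames (5 0)
6 -> fault, frames (5 0 6)
5 -> hit
0 -> hit
6 -> hit
5 -> hit
3 -> fault, frames (0 6 5 3)
6 -> hit
0 -> hit
2 -> fault, evict 5, frames (3 6 0 2)
8 -> fault, evict 3, frames (6 0 2 8)
0 -> hit
5 -> fault, evict 6, frames (2 8 0 5)
6 -> fault, evict 2, frames (8 0 5 6)
3 -> fault, evict 8, frames (0 5 6 3)
6 -> hit
2 -> fault, evict 0, frames (5 3 6 2)
Hits: 8 of 18 references → 8/18 = 0.4444.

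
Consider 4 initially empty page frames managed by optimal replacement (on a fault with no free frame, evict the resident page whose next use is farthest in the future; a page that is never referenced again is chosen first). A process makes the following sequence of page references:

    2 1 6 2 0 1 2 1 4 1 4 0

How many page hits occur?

2 → miss, frames (2)
1 → miss, frames (2 1)
6 → miss, frames (2 1 6)
2 → hit
0 → miss, frames (2 1 6 0)
1 → hit
2 → hit
1 → hit
4 → miss, evict 6, frames (2 1 0 4)
1 → hit
4 → hit
0 → hit
Hits: 7.

7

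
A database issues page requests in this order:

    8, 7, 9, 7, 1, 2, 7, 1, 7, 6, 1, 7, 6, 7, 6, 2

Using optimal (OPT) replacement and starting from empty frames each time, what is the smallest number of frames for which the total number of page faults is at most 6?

4

f=1: 16 faults
f=2: 9 faults
f=3: 7 faults
f=4: 6 faults
f=5: 6 faults
f=6: 6 faults
Smallest f with faults ≤ 6 is 4.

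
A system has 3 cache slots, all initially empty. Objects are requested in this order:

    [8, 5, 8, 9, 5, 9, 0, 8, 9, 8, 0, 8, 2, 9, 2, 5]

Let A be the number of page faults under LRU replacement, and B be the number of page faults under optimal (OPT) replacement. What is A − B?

Under LRU: F F . F . . F F . . . . F F . F → 8 faults.
Under OPT: F F . F . . F . . . . . F . . F → 6 faults.
A − B = 8 − 6 = 2.

2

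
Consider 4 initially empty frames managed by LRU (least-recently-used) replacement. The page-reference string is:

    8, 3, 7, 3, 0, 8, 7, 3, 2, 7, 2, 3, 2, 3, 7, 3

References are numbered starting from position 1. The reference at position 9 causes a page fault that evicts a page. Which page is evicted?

pos 1: 8 → fault, frames (8)
pos 2: 3 → fault, frames (8 3)
pos 3: 7 → fault, frames (8 3 7)
pos 4: 3 → hit
pos 5: 0 → fault, frames (8 7 3 0)
pos 6: 8 → hit
pos 7: 7 → hit
pos 8: 3 → hit
pos 9: 2 → fault, evict 0, frames (8 7 3 2)
At position 9, page 0 is evicted.

0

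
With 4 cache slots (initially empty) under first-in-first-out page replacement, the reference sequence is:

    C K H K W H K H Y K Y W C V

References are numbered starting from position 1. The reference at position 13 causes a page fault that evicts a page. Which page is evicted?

K

pos 1: C → fault, frames {C}
pos 2: K → fault, frames {C,K}
pos 3: H → fault, frames {C,K,H}
pos 4: K → hit
pos 5: W → fault, frames {C,K,H,W}
pos 6: H → hit
pos 7: K → hit
pos 8: H → hit
pos 9: Y → fault, evict C, frames {K,H,W,Y}
pos 10: K → hit
pos 11: Y → hit
pos 12: W → hit
pos 13: C → fault, evict K, frames {H,W,Y,C}
At position 13, page K is evicted.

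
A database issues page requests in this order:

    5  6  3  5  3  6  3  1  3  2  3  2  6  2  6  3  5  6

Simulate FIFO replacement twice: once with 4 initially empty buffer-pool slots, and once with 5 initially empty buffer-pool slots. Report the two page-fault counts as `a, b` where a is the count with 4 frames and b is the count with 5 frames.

4 frames: F F F . . . . F . F . . . . . . F F → 7 faults.
5 frames: F F F . . . . F . F . . . . . . . . → 5 faults.
5 < 7: adding a frame reduced faults, as is typical.

7, 5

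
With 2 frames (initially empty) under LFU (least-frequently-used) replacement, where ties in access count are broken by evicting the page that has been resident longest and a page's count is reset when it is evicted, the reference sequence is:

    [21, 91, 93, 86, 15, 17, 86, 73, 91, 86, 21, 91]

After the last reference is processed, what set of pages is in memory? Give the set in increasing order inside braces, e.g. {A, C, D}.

21 → miss, frames {21}
91 → miss, frames {21,91}
93 → miss, evict 21, frames {91,93}
86 → miss, evict 91, frames {93,86}
15 → miss, evict 93, frames {86,15}
17 → miss, evict 86, frames {15,17}
86 → miss, evict 15, frames {17,86}
73 → miss, evict 17, frames {86,73}
91 → miss, evict 86, frames {73,91}
86 → miss, evict 73, frames {91,86}
21 → miss, evict 91, frames {86,21}
91 → miss, evict 86, frames {21,91}

{21, 91}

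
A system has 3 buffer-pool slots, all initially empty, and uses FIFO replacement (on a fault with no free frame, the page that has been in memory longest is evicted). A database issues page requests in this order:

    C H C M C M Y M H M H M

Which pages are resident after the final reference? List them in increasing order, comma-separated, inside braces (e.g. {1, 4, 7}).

{H, M, Y}

C -> miss, frames {C}
H -> miss, frames {C,H}
C -> hit
M -> miss, frames {C,H,M}
C -> hit
M -> hit
Y -> miss, evict C, frames {H,M,Y}
M -> hit
H -> hit
M -> hit
H -> hit
M -> hit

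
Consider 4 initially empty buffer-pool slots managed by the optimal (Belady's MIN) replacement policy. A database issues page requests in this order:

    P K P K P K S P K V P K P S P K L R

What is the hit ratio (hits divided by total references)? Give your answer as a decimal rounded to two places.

P: fault, frames (P)
K: fault, frames (P K)
P: hit
K: hit
P: hit
K: hit
S: fault, frames (P K S)
P: hit
K: hit
V: fault, frames (P K S V)
P: hit
K: hit
P: hit
S: hit
P: hit
K: hit
L: fault, evict V, frames (P K S L)
R: fault, evict L, frames (P K S R)
Hits: 12 of 18 references → 12/18 = 0.6667.

0.67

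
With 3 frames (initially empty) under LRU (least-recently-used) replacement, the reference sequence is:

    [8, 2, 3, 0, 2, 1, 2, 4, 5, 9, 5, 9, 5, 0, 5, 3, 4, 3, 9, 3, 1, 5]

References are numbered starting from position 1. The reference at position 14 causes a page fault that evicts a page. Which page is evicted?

4

pos 1: 8: fault, frames (8)
pos 2: 2: fault, frames (8 2)
pos 3: 3: fault, frames (8 2 3)
pos 4: 0: fault, evict 8, frames (2 3 0)
pos 5: 2: hit
pos 6: 1: fault, evict 3, frames (0 2 1)
pos 7: 2: hit
pos 8: 4: fault, evict 0, frames (1 2 4)
pos 9: 5: fault, evict 1, frames (2 4 5)
pos 10: 9: fault, evict 2, frames (4 5 9)
pos 11: 5: hit
pos 12: 9: hit
pos 13: 5: hit
pos 14: 0: fault, evict 4, frames (9 5 0)
At position 14, page 4 is evicted.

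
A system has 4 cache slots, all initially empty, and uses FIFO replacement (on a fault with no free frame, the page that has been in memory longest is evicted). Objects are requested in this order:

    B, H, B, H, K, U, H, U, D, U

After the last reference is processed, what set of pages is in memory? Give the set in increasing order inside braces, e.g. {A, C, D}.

{D, H, K, U}

B: miss, frames (B)
H: miss, frames (B H)
B: hit
H: hit
K: miss, frames (B H K)
U: miss, frames (B H K U)
H: hit
U: hit
D: miss, evict B, frames (H K U D)
U: hit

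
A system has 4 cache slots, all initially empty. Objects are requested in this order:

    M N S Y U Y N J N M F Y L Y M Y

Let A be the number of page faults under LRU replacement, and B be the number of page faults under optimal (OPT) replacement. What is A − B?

Under LRU: F F F F F . . F . F F F F . . . → 10 faults.
Under OPT: F F F F F . . F . . F . F . . . → 8 faults.
A − B = 10 − 8 = 2.

2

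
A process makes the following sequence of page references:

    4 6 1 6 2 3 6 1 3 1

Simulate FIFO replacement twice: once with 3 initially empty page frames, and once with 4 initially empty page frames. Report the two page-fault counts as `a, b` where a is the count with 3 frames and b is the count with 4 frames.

7, 5

3 frames: F F F . F F F F . . → 7 faults.
4 frames: F F F . F F . . . . → 5 faults.
5 < 7: adding a frame reduced faults, as is typical.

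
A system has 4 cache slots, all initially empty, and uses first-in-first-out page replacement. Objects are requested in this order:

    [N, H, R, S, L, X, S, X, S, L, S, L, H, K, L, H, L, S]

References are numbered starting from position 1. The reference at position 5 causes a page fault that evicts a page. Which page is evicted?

N

pos 1: N: fault, frames [N]
pos 2: H: fault, frames [N, H]
pos 3: R: fault, frames [N, H, R]
pos 4: S: fault, frames [N, H, R, S]
pos 5: L: fault, evict N, frames [H, R, S, L]
At position 5, page N is evicted.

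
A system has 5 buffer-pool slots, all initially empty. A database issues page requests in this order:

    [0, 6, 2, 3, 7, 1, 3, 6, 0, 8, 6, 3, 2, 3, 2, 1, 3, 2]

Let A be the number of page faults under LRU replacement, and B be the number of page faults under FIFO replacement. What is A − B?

Under LRU: F F F F F F . . F F . . F . . F . . → 10 faults.
Under FIFO: F F F F F F . . F F F F F . . F . . → 12 faults.
A − B = 10 − 12 = -2.

-2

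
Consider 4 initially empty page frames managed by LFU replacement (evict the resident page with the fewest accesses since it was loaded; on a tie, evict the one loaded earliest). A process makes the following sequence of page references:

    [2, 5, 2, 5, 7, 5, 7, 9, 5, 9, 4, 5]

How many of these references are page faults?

5

2 → miss, frames [2]
5 → miss, frames [2, 5]
2 → hit
5 → hit
7 → miss, frames [2, 5, 7]
5 → hit
7 → hit
9 → miss, frames [2, 5, 7, 9]
5 → hit
9 → hit
4 → miss, evict 2, frames [5, 7, 9, 4]
5 → hit
Page faults: 5.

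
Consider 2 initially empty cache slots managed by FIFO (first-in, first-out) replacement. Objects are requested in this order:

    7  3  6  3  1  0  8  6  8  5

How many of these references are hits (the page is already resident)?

7 → miss, frames (7)
3 → miss, frames (7 3)
6 → miss, evict 7, frames (3 6)
3 → hit
1 → miss, evict 3, frames (6 1)
0 → miss, evict 6, frames (1 0)
8 → miss, evict 1, frames (0 8)
6 → miss, evict 0, frames (8 6)
8 → hit
5 → miss, evict 8, frames (6 5)
Hits: 2.

2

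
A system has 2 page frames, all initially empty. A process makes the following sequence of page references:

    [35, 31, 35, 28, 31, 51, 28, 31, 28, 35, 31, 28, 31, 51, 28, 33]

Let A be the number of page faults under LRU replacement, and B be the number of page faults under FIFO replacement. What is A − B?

Under LRU: F F . F F F F F . F F F . F F F → 13 faults.
Under FIFO: F F . F . F . F F F F F . F . F → 11 faults.
A − B = 13 − 11 = 2.

2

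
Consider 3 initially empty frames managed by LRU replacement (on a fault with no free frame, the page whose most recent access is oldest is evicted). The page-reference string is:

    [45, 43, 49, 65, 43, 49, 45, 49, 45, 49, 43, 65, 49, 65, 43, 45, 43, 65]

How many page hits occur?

45 -> fault, frames {45}
43 -> fault, frames {45,43}
49 -> fault, frames {45,43,49}
65 -> fault, evict 45, frames {43,49,65}
43 -> hit
49 -> hit
45 -> fault, evict 65, frames {43,49,45}
49 -> hit
45 -> hit
49 -> hit
43 -> hit
65 -> fault, evict 45, frames {49,43,65}
49 -> hit
65 -> hit
43 -> hit
45 -> fault, evict 49, frames {65,43,45}
43 -> hit
65 -> hit
Hits: 11.

11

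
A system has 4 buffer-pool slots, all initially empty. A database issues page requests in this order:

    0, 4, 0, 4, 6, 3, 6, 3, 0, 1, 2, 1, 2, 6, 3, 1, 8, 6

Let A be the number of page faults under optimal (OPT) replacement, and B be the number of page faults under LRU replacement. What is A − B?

-2

Under OPT: F F . . F F . . . F F . . . . . F . → 7 faults.
Under LRU: F F . . F F . . . F F . . F F . F . → 9 faults.
A − B = 7 − 9 = -2.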